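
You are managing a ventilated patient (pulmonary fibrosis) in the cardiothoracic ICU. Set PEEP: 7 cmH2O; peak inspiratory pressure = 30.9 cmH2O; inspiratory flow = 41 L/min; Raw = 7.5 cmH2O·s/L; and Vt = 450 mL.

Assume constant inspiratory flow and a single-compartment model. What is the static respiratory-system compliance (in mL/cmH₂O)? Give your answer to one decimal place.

24.0

Flow: 41 L/min ÷ 60 = 0.6833 L/s.
Equation of motion (constant flow): PIP = Vt/C + R·V̇ + PEEP.
Vt/C = PIP − R·V̇ − PEEP = 30.9 − 7.5×0.6833 − 7 = 30.9 − 5.125 − 7 = 18.775 cmH2O.
C = Vt / 18.775 = 450 / 18.775 = 23.968 mL/cmH2O.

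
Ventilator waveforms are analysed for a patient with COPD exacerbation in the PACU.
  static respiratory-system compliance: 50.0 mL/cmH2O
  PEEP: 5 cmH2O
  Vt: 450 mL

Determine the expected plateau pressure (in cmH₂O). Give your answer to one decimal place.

14.0

Pplat = PEEP + Vt / Cstat = 5 + 450 / 50.0 = 5 + 9.0 = 14.0 cmH2O.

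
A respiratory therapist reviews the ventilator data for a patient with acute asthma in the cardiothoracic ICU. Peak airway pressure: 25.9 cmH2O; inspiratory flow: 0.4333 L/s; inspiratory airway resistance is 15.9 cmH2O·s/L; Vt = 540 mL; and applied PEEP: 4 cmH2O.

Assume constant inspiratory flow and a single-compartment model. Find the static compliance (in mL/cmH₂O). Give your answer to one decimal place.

Equation of motion (constant flow): PIP = Vt/C + R·V̇ + PEEP.
Vt/C = PIP − R·V̇ − PEEP = 25.9 − 15.9×0.4333 − 4 = 25.9 − 6.889 − 4 = 15.011 cmH2O.
C = Vt / 15.011 = 540 / 15.011 = 35.974 mL/cmH2O.

36.0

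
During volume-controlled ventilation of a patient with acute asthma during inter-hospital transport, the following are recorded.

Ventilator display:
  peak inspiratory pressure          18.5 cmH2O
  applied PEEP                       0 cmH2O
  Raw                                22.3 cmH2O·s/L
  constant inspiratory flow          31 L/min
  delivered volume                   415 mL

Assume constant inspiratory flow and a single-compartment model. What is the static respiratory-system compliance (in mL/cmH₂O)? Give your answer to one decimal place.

Flow: 31 L/min ÷ 60 = 0.5167 L/s.
Equation of motion (constant flow): PIP = Vt/C + R·V̇ + PEEP.
Vt/C = PIP − R·V̇ − PEEP = 18.5 − 22.3×0.5167 − 0 = 18.5 − 11.522 − 0 = 6.978 cmH2O.
C = Vt / 6.978 = 415 / 6.978 = 59.473 mL/cmH2O.

59.5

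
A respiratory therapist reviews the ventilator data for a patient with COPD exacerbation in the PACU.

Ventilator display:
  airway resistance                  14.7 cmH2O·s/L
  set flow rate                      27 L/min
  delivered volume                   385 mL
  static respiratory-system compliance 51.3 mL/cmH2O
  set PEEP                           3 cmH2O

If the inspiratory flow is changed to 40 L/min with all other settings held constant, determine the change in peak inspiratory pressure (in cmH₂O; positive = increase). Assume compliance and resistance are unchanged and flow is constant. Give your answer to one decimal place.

Flow: 27 L/min ÷ 60 = 0.45 L/s.
New flow: 40 L/min ÷ 60 = 0.6667 L/s.
PIP = Vt/C + R·V̇ + PEEP (constant-flow equation of motion).
Only the resistive term changes: ΔPIP = R × ΔV̇ = 14.7 × (0.6667 − 0.45) = 14.7 × 0.2167 = 3.185 cmH2O.

3.2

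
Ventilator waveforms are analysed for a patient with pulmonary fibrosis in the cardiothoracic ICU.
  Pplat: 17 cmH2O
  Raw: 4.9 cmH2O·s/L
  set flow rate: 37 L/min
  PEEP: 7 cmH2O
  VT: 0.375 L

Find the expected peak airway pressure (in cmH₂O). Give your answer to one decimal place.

Flow: 37 L/min ÷ 60 = 0.6167 L/s.
PIP = Pplat + Raw × flow = 17 + 4.9 × 0.6167 = 17 + 3.022 = 20.022 cmH2O.

20.0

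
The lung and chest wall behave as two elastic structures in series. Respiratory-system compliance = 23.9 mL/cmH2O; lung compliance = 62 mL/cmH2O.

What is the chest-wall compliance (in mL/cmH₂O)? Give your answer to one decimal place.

1/Ccw = 1/Crs − 1/CL.
1/Ccw = 1/23.9 − 1/62 = 0.02571.
Ccw = 38.895 mL/cmH2O.

38.9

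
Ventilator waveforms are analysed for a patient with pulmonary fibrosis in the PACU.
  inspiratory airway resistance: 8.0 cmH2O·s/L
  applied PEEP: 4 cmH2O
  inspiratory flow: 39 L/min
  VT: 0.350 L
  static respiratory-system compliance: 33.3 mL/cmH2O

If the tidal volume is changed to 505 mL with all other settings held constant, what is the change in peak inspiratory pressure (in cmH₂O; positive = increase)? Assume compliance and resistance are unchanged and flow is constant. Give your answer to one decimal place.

PIP = Vt/C + R·V̇ + PEEP (constant-flow equation of motion).
Only the elastic term changes: ΔPIP = ΔVt / C = (505 − 350) / 33.3 = 4.655 cmH2O.

4.7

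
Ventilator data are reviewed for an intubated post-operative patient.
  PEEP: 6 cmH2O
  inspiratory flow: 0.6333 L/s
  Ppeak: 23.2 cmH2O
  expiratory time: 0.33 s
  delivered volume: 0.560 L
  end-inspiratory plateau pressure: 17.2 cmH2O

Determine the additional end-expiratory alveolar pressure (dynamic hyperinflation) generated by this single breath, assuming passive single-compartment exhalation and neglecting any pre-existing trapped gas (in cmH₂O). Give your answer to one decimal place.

5.6

R = (PIP − Pplat)/V̇ = (23.2 − 17.2) / 0.6333 = 6.0/0.6333 = 9.474 cmH2O·s/L.
C = Vt/(Pplat − PEEP) = 560.0 / (17.2 − 6) = 560.0/11.2 = 50.0 mL/cmH2O.
τ = R × C = 9.474 × 0.05 L/cmH2O = 0.4737 s.
Fraction remaining = e^(−Te/τ) = e^(−0.33/0.4737) = 0.4983; trapped volume = 560.0 × 0.4983 = 279.05 mL.
Additional alveolar pressure from trapping ≈ V_trapped / C = 279.05 / 50.0 = 5.581 cmH2O.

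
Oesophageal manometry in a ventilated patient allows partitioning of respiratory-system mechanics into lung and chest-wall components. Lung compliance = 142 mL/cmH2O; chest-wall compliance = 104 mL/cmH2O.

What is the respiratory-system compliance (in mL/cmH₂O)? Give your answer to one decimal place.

60.0

Lung and chest wall are elastances in series: 1/Crs = 1/CL + 1/Ccw.
1/Crs = 1/142 + 1/104 = 0.01666.
Crs = 60.024 mL/cmH2O.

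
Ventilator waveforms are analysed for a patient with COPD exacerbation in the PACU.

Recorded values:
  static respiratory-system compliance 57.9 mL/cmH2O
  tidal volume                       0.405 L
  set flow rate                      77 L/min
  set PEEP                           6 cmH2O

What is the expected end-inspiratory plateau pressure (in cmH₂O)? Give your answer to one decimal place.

Pplat = PEEP + Vt / Cstat = 6 + 405 / 57.9 = 6 + 6.995 = 12.995 cmH2O.

13.0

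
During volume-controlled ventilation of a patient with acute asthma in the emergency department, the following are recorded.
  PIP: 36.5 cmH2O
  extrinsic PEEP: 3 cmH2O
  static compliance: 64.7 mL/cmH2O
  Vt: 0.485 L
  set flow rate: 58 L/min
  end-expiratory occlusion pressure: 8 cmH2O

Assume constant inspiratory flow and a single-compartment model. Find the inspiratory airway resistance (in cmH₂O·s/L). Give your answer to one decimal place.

Flow: 58 L/min ÷ 60 = 0.9667 L/s.
Total PEEP = 8 cmH2O (set 3 + intrinsic 5); this is the baseline alveolar pressure.
Equation of motion (constant flow): PIP = Vt/C + R·V̇ + PEEP.
R·V̇ = PIP − Vt/C − PEEP = 36.5 − 485/64.7 − 8 = 36.5 − 7.496 − 8 = 21.004 cmH2O.
R = 21.004 / 0.9667 = 21.728 cmH2O·s/L.

21.7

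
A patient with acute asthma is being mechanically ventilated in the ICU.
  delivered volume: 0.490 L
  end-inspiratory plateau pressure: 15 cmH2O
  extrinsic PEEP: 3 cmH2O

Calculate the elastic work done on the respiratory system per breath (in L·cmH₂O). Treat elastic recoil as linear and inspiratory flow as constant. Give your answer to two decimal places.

2.94

Elastic work ≈ ½ × (Pplat − PEEP) × Vt = 0.5 × (15 − 3) × 0.490 L = 0.5 × 12.0 × 0.490 = 2.94 L·cmH2O.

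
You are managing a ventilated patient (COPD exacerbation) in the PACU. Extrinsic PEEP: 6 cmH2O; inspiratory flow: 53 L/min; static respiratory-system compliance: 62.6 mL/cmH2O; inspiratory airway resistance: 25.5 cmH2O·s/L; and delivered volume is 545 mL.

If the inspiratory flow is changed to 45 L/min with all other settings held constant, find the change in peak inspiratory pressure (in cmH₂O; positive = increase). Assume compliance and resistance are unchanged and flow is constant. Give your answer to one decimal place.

-3.4

Flow: 53 L/min ÷ 60 = 0.8833 L/s.
New flow: 45 L/min ÷ 60 = 0.75 L/s.
PIP = Vt/C + R·V̇ + PEEP (constant-flow equation of motion).
Only the resistive term changes: ΔPIP = R × ΔV̇ = 25.5 × (0.75 − 0.8833) = 25.5 × -0.1333 = -3.399 cmH2O.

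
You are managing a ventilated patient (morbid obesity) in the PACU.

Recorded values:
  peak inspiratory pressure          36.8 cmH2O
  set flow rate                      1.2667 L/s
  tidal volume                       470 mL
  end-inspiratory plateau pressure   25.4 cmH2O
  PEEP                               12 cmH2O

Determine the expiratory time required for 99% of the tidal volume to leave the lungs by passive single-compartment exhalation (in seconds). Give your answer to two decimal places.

1.45

R = (PIP − Pplat)/V̇ = (36.8 − 25.4) / 1.2667 = 11.4/1.2667 = 9.0 cmH2O·s/L.
C = Vt/(Pplat − PEEP) = 470.0 / (25.4 − 12) = 470.0/13.4 = 35.075 mL/cmH2O.
τ = R × C = 9.0 × 0.03508 L/cmH2O = 0.3157 s.
t = −τ·ln(1 − 0.99) = −0.3157·ln(0.01) = 1.454 s.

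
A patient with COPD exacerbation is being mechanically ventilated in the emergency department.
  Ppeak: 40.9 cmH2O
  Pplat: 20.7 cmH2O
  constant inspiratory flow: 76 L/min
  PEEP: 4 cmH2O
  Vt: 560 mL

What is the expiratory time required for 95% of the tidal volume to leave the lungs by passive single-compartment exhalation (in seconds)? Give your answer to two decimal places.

Flow: 76 L/min ÷ 60 = 1.2667 L/s.
R = (PIP − Pplat)/V̇ = (40.9 − 20.7) / 1.2667 = 20.2/1.2667 = 15.947 cmH2O·s/L.
C = Vt/(Pplat − PEEP) = 560.0 / (20.7 − 4) = 560.0/16.7 = 33.533 mL/cmH2O.
τ = R × C = 15.947 × 0.03353 L/cmH2O = 0.5347 s.
t = −τ·ln(1 − 0.95) = −0.5347·ln(0.05) = 1.602 s.

1.60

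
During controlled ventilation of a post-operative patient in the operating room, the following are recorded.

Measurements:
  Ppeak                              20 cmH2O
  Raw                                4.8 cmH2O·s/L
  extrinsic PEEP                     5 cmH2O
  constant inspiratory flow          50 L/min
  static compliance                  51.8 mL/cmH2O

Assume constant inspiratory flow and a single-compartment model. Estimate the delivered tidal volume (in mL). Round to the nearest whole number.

Flow: 50 L/min ÷ 60 = 0.8333 L/s.
Equation of motion (constant flow): PIP = Vt/C + R·V̇ + PEEP.
Vt/C = PIP − R·V̇ − PEEP = 20 − 4.0 − 5 = 11.0 cmH2O.
Vt = C × 11.0 = 51.8 × 11.0 = 569.8 mL.

570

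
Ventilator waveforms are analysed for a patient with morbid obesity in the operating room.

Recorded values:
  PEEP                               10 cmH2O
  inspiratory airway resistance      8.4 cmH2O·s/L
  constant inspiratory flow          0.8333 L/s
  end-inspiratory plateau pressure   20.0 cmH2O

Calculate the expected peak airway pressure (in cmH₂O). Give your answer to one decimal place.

PIP = Pplat + Raw × flow = 20.0 + 8.4 × 0.8333 = 20.0 + 7.0 = 27.0 cmH2O.

27.0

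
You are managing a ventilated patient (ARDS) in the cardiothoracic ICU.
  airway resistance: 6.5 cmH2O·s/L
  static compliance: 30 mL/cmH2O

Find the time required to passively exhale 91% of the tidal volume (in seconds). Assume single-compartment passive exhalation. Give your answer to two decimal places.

0.47

τ = R × C = 6.5 × 30 mL/cmH2O = 6.5 × 0.030 L/cmH2O = 0.195 s.
Exhaled fraction f = 1 − e^(−t/τ) → t = −τ·ln(1 − f) = −0.195·ln(0.09) = 0.4695 s.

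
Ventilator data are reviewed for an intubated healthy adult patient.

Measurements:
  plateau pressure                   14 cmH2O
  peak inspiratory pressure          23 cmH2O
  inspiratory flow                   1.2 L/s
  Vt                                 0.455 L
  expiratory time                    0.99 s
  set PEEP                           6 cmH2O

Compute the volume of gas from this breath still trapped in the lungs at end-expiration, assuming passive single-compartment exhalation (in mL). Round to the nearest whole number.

R = (PIP − Pplat)/V̇ = (23 − 14) / 1.2 = 9.0/1.2 = 7.5 cmH2O·s/L.
C = Vt/(Pplat − PEEP) = 455.0 / (14 − 6) = 455.0/8.0 = 56.875 mL/cmH2O.
τ = R × C = 7.5 × 0.05688 L/cmH2O = 0.4266 s.
Fraction remaining = e^(−Te/τ) = e^(−0.99/0.4266) = 0.09821.
Trapped volume = 455.0 × 0.09821 = 44.686 mL.

45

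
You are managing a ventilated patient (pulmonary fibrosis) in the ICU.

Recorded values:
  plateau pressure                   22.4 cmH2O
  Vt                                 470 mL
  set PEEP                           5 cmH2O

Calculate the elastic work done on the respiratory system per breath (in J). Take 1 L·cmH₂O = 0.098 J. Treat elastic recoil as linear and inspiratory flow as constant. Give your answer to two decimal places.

Elastic work ≈ ½ × (Pplat − PEEP) × Vt = 0.5 × (22.4 − 5) × 0.470 L = 0.5 × 17.4 × 0.470 = 4.089 L·cmH2O.
× 0.098 J/(L·cmH2O) → 0.4007 J.

0.40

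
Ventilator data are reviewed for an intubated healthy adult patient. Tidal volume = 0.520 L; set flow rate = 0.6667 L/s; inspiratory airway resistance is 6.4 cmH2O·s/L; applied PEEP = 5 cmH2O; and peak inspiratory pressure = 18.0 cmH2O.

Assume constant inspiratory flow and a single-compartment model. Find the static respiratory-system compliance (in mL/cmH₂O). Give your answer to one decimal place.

Equation of motion (constant flow): PIP = Vt/C + R·V̇ + PEEP.
Vt/C = PIP − R·V̇ − PEEP = 18.0 − 6.4×0.6667 − 5 = 18.0 − 4.267 − 5 = 8.733 cmH2O.
C = Vt / 8.733 = 520 / 8.733 = 59.544 mL/cmH2O.

59.5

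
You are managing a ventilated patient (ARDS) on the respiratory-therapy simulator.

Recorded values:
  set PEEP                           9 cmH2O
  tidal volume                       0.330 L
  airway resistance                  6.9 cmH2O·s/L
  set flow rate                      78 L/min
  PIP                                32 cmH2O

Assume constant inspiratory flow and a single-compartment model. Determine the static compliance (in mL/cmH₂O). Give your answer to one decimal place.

23.5

Flow: 78 L/min ÷ 60 = 1.3 L/s.
Equation of motion (constant flow): PIP = Vt/C + R·V̇ + PEEP.
Vt/C = PIP − R·V̇ − PEEP = 32 − 6.9×1.3 − 9 = 32 − 8.97 − 9 = 14.03 cmH2O.
C = Vt / 14.03 = 330 / 14.03 = 23.521 mL/cmH2O.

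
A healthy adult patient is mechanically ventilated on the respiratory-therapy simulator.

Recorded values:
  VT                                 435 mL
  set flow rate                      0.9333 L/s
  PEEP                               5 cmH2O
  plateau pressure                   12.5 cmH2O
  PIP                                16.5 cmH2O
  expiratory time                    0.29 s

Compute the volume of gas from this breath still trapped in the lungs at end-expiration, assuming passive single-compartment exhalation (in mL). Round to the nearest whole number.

135

R = (PIP − Pplat)/V̇ = (16.5 − 12.5) / 0.9333 = 4.0/0.9333 = 4.286 cmH2O·s/L.
C = Vt/(Pplat − PEEP) = 435.0 / (12.5 − 5) = 435.0/7.5 = 58.0 mL/cmH2O.
τ = R × C = 4.286 × 0.058 L/cmH2O = 0.2486 s.
Fraction remaining = e^(−Te/τ) = e^(−0.29/0.2486) = 0.3114.
Trapped volume = 435.0 × 0.3114 = 135.46 mL.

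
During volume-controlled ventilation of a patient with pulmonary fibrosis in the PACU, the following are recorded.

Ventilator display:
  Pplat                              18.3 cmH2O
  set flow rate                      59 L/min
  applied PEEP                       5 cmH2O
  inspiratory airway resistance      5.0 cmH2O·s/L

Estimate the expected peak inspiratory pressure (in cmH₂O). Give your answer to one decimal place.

Flow: 59 L/min ÷ 60 = 0.9833 L/s.
PIP = Pplat + Raw × flow = 18.3 + 5.0 × 0.9833 = 18.3 + 4.917 = 23.217 cmH2O.

23.2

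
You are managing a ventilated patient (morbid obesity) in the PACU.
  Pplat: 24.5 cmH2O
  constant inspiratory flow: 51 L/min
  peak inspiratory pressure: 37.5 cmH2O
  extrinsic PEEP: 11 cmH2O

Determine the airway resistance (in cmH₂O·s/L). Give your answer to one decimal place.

Flow: 51 L/min ÷ 60 = 0.85 L/s.
Raw = (PIP − Pplat) / flow = (37.5 − 24.5) / 0.85 = 13.0 / 0.85 = 15.294 cmH2O·s/L.

15.3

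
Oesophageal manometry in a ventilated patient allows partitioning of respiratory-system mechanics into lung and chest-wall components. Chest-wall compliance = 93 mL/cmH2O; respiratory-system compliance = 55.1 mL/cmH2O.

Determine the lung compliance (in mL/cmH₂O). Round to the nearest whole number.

1/CL = 1/Crs − 1/Ccw.
1/CL = 1/55.1 − 1/93 = 0.007396.
CL = 135.21 mL/cmH2O.

135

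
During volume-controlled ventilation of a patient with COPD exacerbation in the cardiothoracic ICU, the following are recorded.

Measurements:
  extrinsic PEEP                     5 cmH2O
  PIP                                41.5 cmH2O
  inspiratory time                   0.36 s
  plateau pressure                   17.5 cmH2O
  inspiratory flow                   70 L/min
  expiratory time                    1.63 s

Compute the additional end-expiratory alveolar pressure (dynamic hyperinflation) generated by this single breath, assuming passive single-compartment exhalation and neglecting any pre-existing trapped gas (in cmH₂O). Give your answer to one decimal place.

1.2

Flow: 70 L/min ÷ 60 = 1.1667 L/s.
Vt = flow × Ti = 1.1667 L/s × 0.36 s × 1000 mL/L = 420.01 mL.
R = (PIP − Pplat)/V̇ = (41.5 − 17.5) / 1.1667 = 24.0/1.1667 = 20.571 cmH2O·s/L.
C = Vt/(Pplat − PEEP) = 420.01 / (17.5 − 5) = 420.01/12.5 = 33.601 mL/cmH2O.
τ = R × C = 20.571 × 0.0336 L/cmH2O = 0.6912 s.
Fraction remaining = e^(−Te/τ) = e^(−1.63/0.6912) = 0.09459; trapped volume = 420.01 × 0.09459 = 39.729 mL.
Additional alveolar pressure from trapping ≈ V_trapped / C = 39.729 / 33.601 = 1.182 cmH2O.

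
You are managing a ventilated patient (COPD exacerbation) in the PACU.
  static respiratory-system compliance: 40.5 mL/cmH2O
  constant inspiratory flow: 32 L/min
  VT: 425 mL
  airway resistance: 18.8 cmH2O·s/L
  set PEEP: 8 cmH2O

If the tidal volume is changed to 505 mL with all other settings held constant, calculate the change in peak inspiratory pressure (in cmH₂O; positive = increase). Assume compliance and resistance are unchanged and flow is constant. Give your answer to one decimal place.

PIP = Vt/C + R·V̇ + PEEP (constant-flow equation of motion).
Only the elastic term changes: ΔPIP = ΔVt / C = (505 − 425) / 40.5 = 1.975 cmH2O.

2.0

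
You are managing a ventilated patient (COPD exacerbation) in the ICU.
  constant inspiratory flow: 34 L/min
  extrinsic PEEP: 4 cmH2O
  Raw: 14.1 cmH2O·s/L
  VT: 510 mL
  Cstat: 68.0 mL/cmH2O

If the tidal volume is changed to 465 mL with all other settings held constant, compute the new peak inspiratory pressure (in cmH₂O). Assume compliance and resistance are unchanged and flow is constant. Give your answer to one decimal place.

Flow: 34 L/min ÷ 60 = 0.5667 L/s.
PIP = Vt/C + R·V̇ + PEEP (constant-flow equation of motion).
Only the elastic term changes: ΔPIP = ΔVt / C = (465 − 510) / 68.0 = -0.6618 cmH2O.
Original PIP = 510/68.0 + 14.1×0.5667 + 4 = 19.49 cmH2O; new PIP = 19.49 + (-0.6618) = 18.828 cmH2O.

18.8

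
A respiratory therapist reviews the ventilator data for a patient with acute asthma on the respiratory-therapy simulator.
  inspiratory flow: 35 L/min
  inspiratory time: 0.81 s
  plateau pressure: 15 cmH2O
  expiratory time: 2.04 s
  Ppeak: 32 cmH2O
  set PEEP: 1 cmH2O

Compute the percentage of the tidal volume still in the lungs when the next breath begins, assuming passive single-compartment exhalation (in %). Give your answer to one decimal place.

12.6

Flow: 35 L/min ÷ 60 = 0.5833 L/s.
Vt = flow × Ti = 0.5833 L/s × 0.81 s × 1000 mL/L = 472.47 mL.
R = (PIP − Pplat)/V̇ = (32 − 15) / 0.5833 = 17.0/0.5833 = 29.145 cmH2O·s/L.
C = Vt/(Pplat − PEEP) = 472.47 / (15 − 1) = 472.47/14.0 = 33.748 mL/cmH2O.
τ = R × C = 29.145 × 0.03375 L/cmH2O = 0.9836 s.
Fraction remaining at end-expiration = e^(−Te/τ) = e^(−2.04/0.9836) = 0.1257 → 12.57%.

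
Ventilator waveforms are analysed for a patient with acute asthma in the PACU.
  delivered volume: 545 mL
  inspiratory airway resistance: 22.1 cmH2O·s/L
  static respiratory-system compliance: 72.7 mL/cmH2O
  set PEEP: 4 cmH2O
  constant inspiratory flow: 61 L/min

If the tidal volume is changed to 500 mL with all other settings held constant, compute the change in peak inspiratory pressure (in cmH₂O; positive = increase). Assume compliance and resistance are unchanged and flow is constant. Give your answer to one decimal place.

-0.6

PIP = Vt/C + R·V̇ + PEEP (constant-flow equation of motion).
Only the elastic term changes: ΔPIP = ΔVt / C = (500 − 545) / 72.7 = -0.619 cmH2O.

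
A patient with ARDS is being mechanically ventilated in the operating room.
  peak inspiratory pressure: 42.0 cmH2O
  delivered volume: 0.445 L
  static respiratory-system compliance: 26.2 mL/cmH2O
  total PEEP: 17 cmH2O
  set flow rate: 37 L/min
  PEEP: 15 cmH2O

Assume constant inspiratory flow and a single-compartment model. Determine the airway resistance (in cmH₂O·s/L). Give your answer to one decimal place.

13.0

Flow: 37 L/min ÷ 60 = 0.6167 L/s.
Total PEEP = 17 cmH2O (set 15 + intrinsic 2); this is the baseline alveolar pressure.
Equation of motion (constant flow): PIP = Vt/C + R·V̇ + PEEP.
R·V̇ = PIP − Vt/C − PEEP = 42.0 − 445/26.2 − 17 = 42.0 − 16.985 − 17 = 8.015 cmH2O.
R = 8.015 / 0.6167 = 12.997 cmH2O·s/L.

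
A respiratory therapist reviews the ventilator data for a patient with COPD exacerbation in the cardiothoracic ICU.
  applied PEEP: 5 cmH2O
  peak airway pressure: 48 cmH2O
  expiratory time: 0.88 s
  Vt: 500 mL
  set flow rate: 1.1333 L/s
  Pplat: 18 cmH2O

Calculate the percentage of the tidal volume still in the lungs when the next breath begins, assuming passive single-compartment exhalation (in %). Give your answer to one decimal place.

42.1

R = (PIP − Pplat)/V̇ = (48 − 18) / 1.1333 = 30.0/1.1333 = 26.471 cmH2O·s/L.
C = Vt/(Pplat − PEEP) = 500.0 / (18 − 5) = 500.0/13.0 = 38.462 mL/cmH2O.
τ = R × C = 26.471 × 0.03846 L/cmH2O = 1.018 s.
Fraction remaining at end-expiration = e^(−Te/τ) = e^(−0.88/1.018) = 0.4213 → 42.13%.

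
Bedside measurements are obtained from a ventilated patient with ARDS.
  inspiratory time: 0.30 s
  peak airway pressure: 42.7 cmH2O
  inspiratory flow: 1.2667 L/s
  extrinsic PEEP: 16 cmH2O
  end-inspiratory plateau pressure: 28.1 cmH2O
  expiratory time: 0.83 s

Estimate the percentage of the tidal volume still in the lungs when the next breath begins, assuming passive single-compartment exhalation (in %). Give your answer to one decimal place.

Vt = flow × Ti = 1.2667 L/s × 0.30 s × 1000 mL/L = 380.01 mL.
R = (PIP − Pplat)/V̇ = (42.7 − 28.1) / 1.2667 = 14.6/1.2667 = 11.526 cmH2O·s/L.
C = Vt/(Pplat − PEEP) = 380.01 / (28.1 − 16) = 380.01/12.1 = 31.406 mL/cmH2O.
τ = R × C = 11.526 × 0.03141 L/cmH2O = 0.362 s.
Fraction remaining at end-expiration = e^(−Te/τ) = e^(−0.83/0.362) = 0.101 → 10.1%.

10.1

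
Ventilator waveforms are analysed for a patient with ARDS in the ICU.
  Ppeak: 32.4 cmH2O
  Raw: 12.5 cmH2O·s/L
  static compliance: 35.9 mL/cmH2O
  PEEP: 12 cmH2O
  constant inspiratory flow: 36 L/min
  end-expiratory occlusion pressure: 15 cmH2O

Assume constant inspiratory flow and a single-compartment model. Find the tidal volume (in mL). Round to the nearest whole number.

Flow: 36 L/min ÷ 60 = 0.6 L/s.
Total PEEP = 15 cmH2O (set 12 + intrinsic 3); this is the baseline alveolar pressure.
Equation of motion (constant flow): PIP = Vt/C + R·V̇ + PEEP.
Vt/C = PIP − R·V̇ − PEEP = 32.4 − 7.5 − 15 = 9.9 cmH2O.
Vt = C × 9.9 = 35.9 × 9.9 = 355.41 mL.

355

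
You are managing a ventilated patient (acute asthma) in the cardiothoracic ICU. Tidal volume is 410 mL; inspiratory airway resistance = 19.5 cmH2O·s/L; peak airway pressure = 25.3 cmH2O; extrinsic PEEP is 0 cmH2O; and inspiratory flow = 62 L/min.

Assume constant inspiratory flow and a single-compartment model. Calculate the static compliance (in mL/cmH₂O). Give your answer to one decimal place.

Flow: 62 L/min ÷ 60 = 1.0333 L/s.
Equation of motion (constant flow): PIP = Vt/C + R·V̇ + PEEP.
Vt/C = PIP − R·V̇ − PEEP = 25.3 − 19.5×1.0333 − 0 = 25.3 − 20.149 − 0 = 5.151 cmH2O.
C = Vt / 5.151 = 410 / 5.151 = 79.596 mL/cmH2O.

79.6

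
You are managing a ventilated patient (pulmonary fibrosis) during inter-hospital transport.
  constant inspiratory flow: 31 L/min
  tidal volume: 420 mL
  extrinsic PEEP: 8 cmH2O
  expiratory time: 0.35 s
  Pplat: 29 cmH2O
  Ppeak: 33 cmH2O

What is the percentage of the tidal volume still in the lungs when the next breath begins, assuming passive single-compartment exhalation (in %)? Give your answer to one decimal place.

10.4

Flow: 31 L/min ÷ 60 = 0.5167 L/s.
R = (PIP − Pplat)/V̇ = (33 − 29) / 0.5167 = 4.0/0.5167 = 7.741 cmH2O·s/L.
C = Vt/(Pplat − PEEP) = 420.0 / (29 − 8) = 420.0/21.0 = 20.0 mL/cmH2O.
τ = R × C = 7.741 × 0.02 L/cmH2O = 0.1548 s.
Fraction remaining at end-expiration = e^(−Te/τ) = e^(−0.35/0.1548) = 0.1042 → 10.42%.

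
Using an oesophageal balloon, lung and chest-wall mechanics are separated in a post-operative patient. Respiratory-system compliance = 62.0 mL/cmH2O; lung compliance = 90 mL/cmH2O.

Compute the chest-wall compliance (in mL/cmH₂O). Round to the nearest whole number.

1/Ccw = 1/Crs − 1/CL.
1/Ccw = 1/62.0 − 1/90 = 0.005018.
Ccw = 199.28 mL/cmH2O.

199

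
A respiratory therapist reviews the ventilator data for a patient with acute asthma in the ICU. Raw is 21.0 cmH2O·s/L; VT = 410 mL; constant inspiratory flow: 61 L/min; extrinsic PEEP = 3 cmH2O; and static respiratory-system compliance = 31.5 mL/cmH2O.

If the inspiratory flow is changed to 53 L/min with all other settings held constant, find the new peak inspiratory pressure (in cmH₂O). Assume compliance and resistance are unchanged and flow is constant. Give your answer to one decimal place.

34.6

Flow: 61 L/min ÷ 60 = 1.0167 L/s.
New flow: 53 L/min ÷ 60 = 0.8833 L/s.
PIP = Vt/C + R·V̇ + PEEP (constant-flow equation of motion).
Only the resistive term changes: ΔPIP = R × ΔV̇ = 21.0 × (0.8833 − 1.0167) = 21.0 × -0.1334 = -2.801 cmH2O.
Original PIP = 410/31.5 + 21.0×1.0167 + 3 = 37.367 cmH2O; new PIP = 37.367 + (-2.801) = 34.566 cmH2O.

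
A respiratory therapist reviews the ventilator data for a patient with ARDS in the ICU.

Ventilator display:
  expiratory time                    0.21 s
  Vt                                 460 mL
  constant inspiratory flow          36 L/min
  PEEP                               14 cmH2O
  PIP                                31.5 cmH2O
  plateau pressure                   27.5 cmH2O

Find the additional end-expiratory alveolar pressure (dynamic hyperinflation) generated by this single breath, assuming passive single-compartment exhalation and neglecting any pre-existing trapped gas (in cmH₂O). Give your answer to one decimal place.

Flow: 36 L/min ÷ 60 = 0.6 L/s.
R = (PIP − Pplat)/V̇ = (31.5 − 27.5) / 0.6 = 4.0/0.6 = 6.667 cmH2O·s/L.
C = Vt/(Pplat − PEEP) = 460.0 / (27.5 − 14) = 460.0/13.5 = 34.074 mL/cmH2O.
τ = R × C = 6.667 × 0.03407 L/cmH2O = 0.2271 s.
Fraction remaining = e^(−Te/τ) = e^(−0.21/0.2271) = 0.3966; trapped volume = 460.0 × 0.3966 = 182.44 mL.
Additional alveolar pressure from trapping ≈ V_trapped / C = 182.44 / 34.074 = 5.354 cmH2O.

5.4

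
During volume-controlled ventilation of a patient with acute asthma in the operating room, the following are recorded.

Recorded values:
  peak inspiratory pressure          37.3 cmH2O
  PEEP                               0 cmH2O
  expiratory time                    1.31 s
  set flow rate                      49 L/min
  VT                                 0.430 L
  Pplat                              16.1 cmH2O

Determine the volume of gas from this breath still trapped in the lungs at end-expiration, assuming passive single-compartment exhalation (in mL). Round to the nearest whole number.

65

Flow: 49 L/min ÷ 60 = 0.8167 L/s.
R = (PIP − Pplat)/V̇ = (37.3 − 16.1) / 0.8167 = 21.2/0.8167 = 25.958 cmH2O·s/L.
C = Vt/(Pplat − PEEP) = 430.0 / (16.1 − 0) = 430.0/16.1 = 26.708 mL/cmH2O.
τ = R × C = 25.958 × 0.02671 L/cmH2O = 0.6933 s.
Fraction remaining = e^(−Te/τ) = e^(−1.31/0.6933) = 0.1511.
Trapped volume = 430.0 × 0.1511 = 64.973 mL.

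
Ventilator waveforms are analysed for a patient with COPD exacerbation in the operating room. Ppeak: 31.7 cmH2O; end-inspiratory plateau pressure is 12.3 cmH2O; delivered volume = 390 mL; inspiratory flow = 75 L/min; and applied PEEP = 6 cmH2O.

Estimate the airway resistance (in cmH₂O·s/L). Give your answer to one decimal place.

Flow: 75 L/min ÷ 60 = 1.25 L/s.
Raw = (PIP − Pplat) / flow = (31.7 − 12.3) / 1.25 = 19.4 / 1.25 = 15.52 cmH2O·s/L.

15.5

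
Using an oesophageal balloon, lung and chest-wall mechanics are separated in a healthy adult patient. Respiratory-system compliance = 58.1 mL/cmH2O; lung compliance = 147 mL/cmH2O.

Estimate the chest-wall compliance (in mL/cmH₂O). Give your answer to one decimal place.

96.1

1/Ccw = 1/Crs − 1/CL.
1/Ccw = 1/58.1 − 1/147 = 0.01041.
Ccw = 96.061 mL/cmH2O.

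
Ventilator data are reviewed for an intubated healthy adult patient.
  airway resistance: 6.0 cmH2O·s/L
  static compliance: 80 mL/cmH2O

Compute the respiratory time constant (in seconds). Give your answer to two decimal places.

τ = R × C = 6.0 × 80 mL/cmH2O = 6.0 × 0.080 L/cmH2O = 0.48 s.

0.48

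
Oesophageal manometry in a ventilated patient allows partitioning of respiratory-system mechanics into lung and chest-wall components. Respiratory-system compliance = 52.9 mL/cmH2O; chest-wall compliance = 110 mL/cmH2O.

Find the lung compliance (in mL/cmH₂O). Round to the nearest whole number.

102

1/CL = 1/Crs − 1/Ccw.
1/CL = 1/52.9 − 1/110 = 0.009813.
CL = 101.91 mL/cmH2O.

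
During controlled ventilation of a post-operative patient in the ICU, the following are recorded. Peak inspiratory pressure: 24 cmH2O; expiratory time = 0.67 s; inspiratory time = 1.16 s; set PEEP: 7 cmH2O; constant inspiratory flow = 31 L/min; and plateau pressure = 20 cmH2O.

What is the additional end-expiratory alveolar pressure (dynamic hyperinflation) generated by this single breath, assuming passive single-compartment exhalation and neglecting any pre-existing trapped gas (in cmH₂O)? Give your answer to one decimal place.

2.0

Flow: 31 L/min ÷ 60 = 0.5167 L/s.
Vt = flow × Ti = 0.5167 L/s × 1.16 s × 1000 mL/L = 599.37 mL.
R = (PIP − Pplat)/V̇ = (24 − 20) / 0.5167 = 4.0/0.5167 = 7.741 cmH2O·s/L.
C = Vt/(Pplat − PEEP) = 599.37 / (20 − 7) = 599.37/13.0 = 46.105 mL/cmH2O.
τ = R × C = 7.741 × 0.04611 L/cmH2O = 0.3569 s.
Fraction remaining = e^(−Te/τ) = e^(−0.67/0.3569) = 0.153; trapped volume = 599.37 × 0.153 = 91.704 mL.
Additional alveolar pressure from trapping ≈ V_trapped / C = 91.704 / 46.105 = 1.989 cmH2O.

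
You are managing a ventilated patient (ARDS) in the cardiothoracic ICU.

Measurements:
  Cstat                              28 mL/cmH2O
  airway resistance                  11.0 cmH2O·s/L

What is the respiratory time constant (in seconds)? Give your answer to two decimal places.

0.31

τ = R × C = 11.0 × 28 mL/cmH2O = 11.0 × 0.028 L/cmH2O = 0.308 s.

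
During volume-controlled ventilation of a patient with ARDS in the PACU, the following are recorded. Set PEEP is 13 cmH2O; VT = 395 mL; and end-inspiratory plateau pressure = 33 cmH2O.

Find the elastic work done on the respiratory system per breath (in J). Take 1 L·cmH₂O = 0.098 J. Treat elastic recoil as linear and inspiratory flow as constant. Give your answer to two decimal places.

0.39

Elastic work ≈ ½ × (Pplat − PEEP) × Vt = 0.5 × (33 − 13) × 0.395 L = 0.5 × 20.0 × 0.395 = 3.95 L·cmH2O.
× 0.098 J/(L·cmH2O) → 0.3871 J.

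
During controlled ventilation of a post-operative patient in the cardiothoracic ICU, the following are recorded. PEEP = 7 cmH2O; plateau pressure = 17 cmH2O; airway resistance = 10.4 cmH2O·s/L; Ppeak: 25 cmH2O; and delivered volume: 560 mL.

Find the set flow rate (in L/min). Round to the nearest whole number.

46

flow = (PIP − Pplat) / Raw = (25 − 17) / 10.4 = 0.7692 L/s × 60 = 46.152 L/min.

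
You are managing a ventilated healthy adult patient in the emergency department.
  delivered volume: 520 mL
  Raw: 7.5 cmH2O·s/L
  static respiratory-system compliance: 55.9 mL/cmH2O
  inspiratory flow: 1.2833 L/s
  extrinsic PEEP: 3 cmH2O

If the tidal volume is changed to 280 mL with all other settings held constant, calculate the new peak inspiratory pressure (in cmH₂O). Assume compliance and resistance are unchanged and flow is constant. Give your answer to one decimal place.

PIP = Vt/C + R·V̇ + PEEP (constant-flow equation of motion).
Only the elastic term changes: ΔPIP = ΔVt / C = (280 − 520) / 55.9 = -4.293 cmH2O.
Original PIP = 520/55.9 + 7.5×1.2833 + 3 = 21.927 cmH2O; new PIP = 21.927 + (-4.293) = 17.634 cmH2O.

17.6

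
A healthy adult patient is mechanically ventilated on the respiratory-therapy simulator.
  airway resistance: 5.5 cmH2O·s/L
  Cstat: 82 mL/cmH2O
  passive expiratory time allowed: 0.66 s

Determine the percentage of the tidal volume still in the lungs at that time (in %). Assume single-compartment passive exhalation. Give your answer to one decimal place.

23.1

τ = R × C = 5.5 × 82 mL/cmH2O = 5.5 × 0.082 L/cmH2O = 0.451 s.
Passive exhalation: V(t)/V₀ = e^(−t/τ) = e^(−0.66/0.451) = 0.2314.
Fraction remaining = 0.2314 → 23.14%.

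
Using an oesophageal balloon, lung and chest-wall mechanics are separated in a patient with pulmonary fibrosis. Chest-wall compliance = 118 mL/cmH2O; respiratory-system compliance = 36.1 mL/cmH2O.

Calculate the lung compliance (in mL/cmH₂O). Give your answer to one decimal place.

1/CL = 1/Crs − 1/Ccw.
1/CL = 1/36.1 − 1/118 = 0.01923.
CL = 52.002 mL/cmH2O.

52.0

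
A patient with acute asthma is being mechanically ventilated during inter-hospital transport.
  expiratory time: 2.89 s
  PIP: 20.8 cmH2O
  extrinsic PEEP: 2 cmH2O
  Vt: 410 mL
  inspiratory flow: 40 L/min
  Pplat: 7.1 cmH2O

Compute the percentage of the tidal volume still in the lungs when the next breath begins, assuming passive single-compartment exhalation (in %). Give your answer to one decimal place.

17.4

Flow: 40 L/min ÷ 60 = 0.6667 L/s.
R = (PIP − Pplat)/V̇ = (20.8 − 7.1) / 0.6667 = 13.7/0.6667 = 20.549 cmH2O·s/L.
C = Vt/(Pplat − PEEP) = 410.0 / (7.1 − 2) = 410.0/5.1 = 80.392 mL/cmH2O.
τ = R × C = 20.549 × 0.08039 L/cmH2O = 1.652 s.
Fraction remaining at end-expiration = e^(−Te/τ) = e^(−2.89/1.652) = 0.1739 → 17.39%.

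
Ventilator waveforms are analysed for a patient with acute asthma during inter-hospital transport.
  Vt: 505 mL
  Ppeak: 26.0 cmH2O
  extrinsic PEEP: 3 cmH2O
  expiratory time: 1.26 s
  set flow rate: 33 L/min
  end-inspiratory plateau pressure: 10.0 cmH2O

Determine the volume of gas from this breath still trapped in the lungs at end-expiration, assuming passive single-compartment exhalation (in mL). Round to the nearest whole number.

277

Flow: 33 L/min ÷ 60 = 0.55 L/s.
R = (PIP − Pplat)/V̇ = (26.0 − 10.0) / 0.55 = 16.0/0.55 = 29.091 cmH2O·s/L.
C = Vt/(Pplat − PEEP) = 505.0 / (10.0 − 3) = 505.0/7.0 = 72.143 mL/cmH2O.
τ = R × C = 29.091 × 0.07214 L/cmH2O = 2.099 s.
Fraction remaining = e^(−Te/τ) = e^(−1.26/2.099) = 0.5487.
Trapped volume = 505.0 × 0.5487 = 277.09 mL.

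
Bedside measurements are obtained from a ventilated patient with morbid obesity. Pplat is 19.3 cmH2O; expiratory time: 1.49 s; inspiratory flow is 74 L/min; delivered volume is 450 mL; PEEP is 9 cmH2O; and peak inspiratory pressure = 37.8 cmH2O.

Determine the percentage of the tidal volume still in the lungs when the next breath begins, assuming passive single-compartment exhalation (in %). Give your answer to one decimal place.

10.3

Flow: 74 L/min ÷ 60 = 1.2333 L/s.
R = (PIP − Pplat)/V̇ = (37.8 − 19.3) / 1.2333 = 18.5/1.2333 = 15.0 cmH2O·s/L.
C = Vt/(Pplat − PEEP) = 450.0 / (19.3 − 9) = 450.0/10.3 = 43.689 mL/cmH2O.
τ = R × C = 15.0 × 0.04369 L/cmH2O = 0.6554 s.
Fraction remaining at end-expiration = e^(−Te/τ) = e^(−1.49/0.6554) = 0.103 → 10.3%.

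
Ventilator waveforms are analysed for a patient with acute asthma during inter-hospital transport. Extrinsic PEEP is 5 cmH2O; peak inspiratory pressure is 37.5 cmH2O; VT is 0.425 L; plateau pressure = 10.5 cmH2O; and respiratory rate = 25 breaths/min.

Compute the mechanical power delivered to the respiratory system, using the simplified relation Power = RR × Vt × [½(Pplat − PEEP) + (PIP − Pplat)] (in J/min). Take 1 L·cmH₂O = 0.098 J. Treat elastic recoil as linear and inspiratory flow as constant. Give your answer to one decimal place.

Per-breath work = Vt × [½(Pplat−PEEP) + (PIP−Pplat)] = 0.425 × [0.5×5.5 + 27.0] = 0.425 × 29.75 = 12.644 L·cmH2O.
Power = 25 × 12.644 = 316.1 L·cmH2O/min.
× 0.098 J/(L·cmH2O) → 30.978 J/min.

31.0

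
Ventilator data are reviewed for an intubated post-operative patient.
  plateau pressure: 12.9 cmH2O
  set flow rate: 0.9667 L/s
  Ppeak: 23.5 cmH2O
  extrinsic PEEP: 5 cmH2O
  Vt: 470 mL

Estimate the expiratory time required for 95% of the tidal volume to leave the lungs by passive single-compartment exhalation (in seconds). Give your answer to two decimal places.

1.95

R = (PIP − Pplat)/V̇ = (23.5 − 12.9) / 0.9667 = 10.6/0.9667 = 10.965 cmH2O·s/L.
C = Vt/(Pplat − PEEP) = 470.0 / (12.9 − 5) = 470.0/7.9 = 59.494 mL/cmH2O.
τ = R × C = 10.965 × 0.05949 L/cmH2O = 0.6523 s.
t = −τ·ln(1 − 0.95) = −0.6523·ln(0.05) = 1.954 s.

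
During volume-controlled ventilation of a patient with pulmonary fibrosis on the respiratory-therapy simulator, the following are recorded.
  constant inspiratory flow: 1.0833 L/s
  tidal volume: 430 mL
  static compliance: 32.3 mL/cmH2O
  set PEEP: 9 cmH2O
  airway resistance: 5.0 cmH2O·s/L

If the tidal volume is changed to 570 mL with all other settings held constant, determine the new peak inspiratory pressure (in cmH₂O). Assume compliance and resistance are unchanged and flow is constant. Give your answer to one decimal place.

32.1

PIP = Vt/C + R·V̇ + PEEP (constant-flow equation of motion).
Only the elastic term changes: ΔPIP = ΔVt / C = (570 − 430) / 32.3 = 4.334 cmH2O.
Original PIP = 430/32.3 + 5.0×1.0833 + 9 = 27.729 cmH2O; new PIP = 27.729 + (4.334) = 32.063 cmH2O.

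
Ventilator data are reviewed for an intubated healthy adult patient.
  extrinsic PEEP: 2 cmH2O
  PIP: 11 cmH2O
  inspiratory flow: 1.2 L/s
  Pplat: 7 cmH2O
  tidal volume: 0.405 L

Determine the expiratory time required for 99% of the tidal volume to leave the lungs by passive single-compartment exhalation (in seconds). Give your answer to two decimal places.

1.24

R = (PIP − Pplat)/V̇ = (11 − 7) / 1.2 = 4.0/1.2 = 3.333 cmH2O·s/L.
C = Vt/(Pplat − PEEP) = 405.0 / (7 − 2) = 405.0/5.0 = 81.0 mL/cmH2O.
τ = R × C = 3.333 × 0.081 L/cmH2O = 0.27 s.
t = −τ·ln(1 − 0.99) = −0.27·ln(0.01) = 1.243 s.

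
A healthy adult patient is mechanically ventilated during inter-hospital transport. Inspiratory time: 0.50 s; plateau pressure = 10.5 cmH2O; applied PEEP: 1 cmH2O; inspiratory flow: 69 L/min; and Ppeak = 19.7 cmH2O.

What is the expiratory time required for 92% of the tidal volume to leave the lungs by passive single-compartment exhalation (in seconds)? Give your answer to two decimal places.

1.22

Flow: 69 L/min ÷ 60 = 1.15 L/s.
Vt = flow × Ti = 1.15 L/s × 0.50 s × 1000 mL/L = 575.0 mL.
R = (PIP − Pplat)/V̇ = (19.7 − 10.5) / 1.15 = 9.2/1.15 = 8.0 cmH2O·s/L.
C = Vt/(Pplat − PEEP) = 575.0 / (10.5 − 1) = 575.0/9.5 = 60.526 mL/cmH2O.
τ = R × C = 8.0 × 0.06053 L/cmH2O = 0.4842 s.
t = −τ·ln(1 − 0.92) = −0.4842·ln(0.08) = 1.223 s.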